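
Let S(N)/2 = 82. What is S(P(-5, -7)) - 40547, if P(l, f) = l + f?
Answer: -40383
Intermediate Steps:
P(l, f) = f + l
S(N) = 164 (S(N) = 2*82 = 164)
S(P(-5, -7)) - 40547 = 164 - 40547 = -40383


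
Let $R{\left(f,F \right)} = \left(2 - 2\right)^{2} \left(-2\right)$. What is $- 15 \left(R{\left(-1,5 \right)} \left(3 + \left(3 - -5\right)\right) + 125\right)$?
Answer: $-1875$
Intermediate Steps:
$R{\left(f,F \right)} = 0$ ($R{\left(f,F \right)} = 0^{2} \left(-2\right) = 0 \left(-2\right) = 0$)
$- 15 \left(R{\left(-1,5 \right)} \left(3 + \left(3 - -5\right)\right) + 125\right) = - 15 \left(0 \left(3 + \left(3 - -5\right)\right) + 125\right) = - 15 \left(0 \left(3 + \left(3 + 5\right)\right) + 125\right) = - 15 \left(0 \left(3 + 8\right) + 125\right) = - 15 \left(0 \cdot 11 + 125\right) = - 15 \left(0 + 125\right) = \left(-15\right) 125 = -1875$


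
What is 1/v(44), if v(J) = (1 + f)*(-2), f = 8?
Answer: -1/18 ≈ -0.055556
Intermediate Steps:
v(J) = -18 (v(J) = (1 + 8)*(-2) = 9*(-2) = -18)
1/v(44) = 1/(-18) = -1/18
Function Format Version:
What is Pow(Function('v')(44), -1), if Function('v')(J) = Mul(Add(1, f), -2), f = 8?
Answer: Rational(-1, 18) ≈ -0.055556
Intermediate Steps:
Function('v')(J) = -18 (Function('v')(J) = Mul(Add(1, 8), -2) = Mul(9, -2) = -18)
Pow(Function('v')(44), -1) = Pow(-18, -1) = Rational(-1, 18)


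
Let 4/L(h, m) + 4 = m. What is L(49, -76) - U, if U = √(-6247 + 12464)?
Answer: -1/20 - √6217 ≈ -78.898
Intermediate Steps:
L(h, m) = 4/(-4 + m)
U = √6217 ≈ 78.848
L(49, -76) - U = 4/(-4 - 76) - √6217 = 4/(-80) - √6217 = 4*(-1/80) - √6217 = -1/20 - √6217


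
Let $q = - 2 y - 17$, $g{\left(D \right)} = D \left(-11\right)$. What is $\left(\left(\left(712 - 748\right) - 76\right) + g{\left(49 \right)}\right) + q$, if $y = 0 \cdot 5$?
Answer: $-668$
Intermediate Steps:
$g{\left(D \right)} = - 11 D$
$y = 0$
$q = -17$ ($q = \left(-2\right) 0 - 17 = 0 - 17 = -17$)
$\left(\left(\left(712 - 748\right) - 76\right) + g{\left(49 \right)}\right) + q = \left(\left(\left(712 - 748\right) - 76\right) - 539\right) - 17 = \left(\left(-36 - 76\right) - 539\right) - 17 = \left(-112 - 539\right) - 17 = -651 - 17 = -668$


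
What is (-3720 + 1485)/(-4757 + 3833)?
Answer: 745/308 ≈ 2.4188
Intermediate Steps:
(-3720 + 1485)/(-4757 + 3833) = -2235/(-924) = -2235*(-1/924) = 745/308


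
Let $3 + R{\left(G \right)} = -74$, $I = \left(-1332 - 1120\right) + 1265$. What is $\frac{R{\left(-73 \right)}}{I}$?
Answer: $\frac{77}{1187} \approx 0.064869$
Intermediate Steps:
$I = -1187$ ($I = \left(-1332 - 1120\right) + 1265 = -2452 + 1265 = -1187$)
$R{\left(G \right)} = -77$ ($R{\left(G \right)} = -3 - 74 = -77$)
$\frac{R{\left(-73 \right)}}{I} = - \frac{77}{-1187} = \left(-77\right) \left(- \frac{1}{1187}\right) = \frac{77}{1187}$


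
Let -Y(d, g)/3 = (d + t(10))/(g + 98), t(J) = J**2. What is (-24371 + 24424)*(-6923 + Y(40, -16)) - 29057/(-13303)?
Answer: -200272932790/545423 ≈ -3.6719e+5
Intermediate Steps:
Y(d, g) = -3*(100 + d)/(98 + g) (Y(d, g) = -3*(d + 10**2)/(g + 98) = -3*(d + 100)/(98 + g) = -3*(100 + d)/(98 + g))
(-24371 + 24424)*(-6923 + Y(40, -16)) - 29057/(-13303) = (-24371 + 24424)*(-6923 + 3*(-100 - 1*40)/(98 - 16)) - 29057/(-13303) = 53*(-6923 + 3*(-100 - 40)/82) - 29057*(-1)/13303 = 53*(-6923 + 3*(1/82)*(-140)) - 1*(-29057/13303) = 53*(-6923 - 210/41) + 29057/13303 = 53*(-284053/41) + 29057/13303 = -15054809/41 + 29057/13303 = -200272932790/545423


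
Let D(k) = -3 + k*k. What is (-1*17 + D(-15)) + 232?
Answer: 437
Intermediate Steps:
D(k) = -3 + k²
(-1*17 + D(-15)) + 232 = (-1*17 + (-3 + (-15)²)) + 232 = (-17 + (-3 + 225)) + 232 = (-17 + 222) + 232 = 205 + 232 = 437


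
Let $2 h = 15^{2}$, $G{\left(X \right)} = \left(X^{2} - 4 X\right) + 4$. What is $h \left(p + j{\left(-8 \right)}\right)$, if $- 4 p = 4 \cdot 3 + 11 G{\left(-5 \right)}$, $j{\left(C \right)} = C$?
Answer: $- \frac{131175}{8} \approx -16397.0$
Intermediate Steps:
$G{\left(X \right)} = 4 + X^{2} - 4 X$
$h = \frac{225}{2}$ ($h = \frac{15^{2}}{2} = \frac{1}{2} \cdot 225 = \frac{225}{2} \approx 112.5$)
$p = - \frac{551}{4}$ ($p = - \frac{4 \cdot 3 + 11 \left(4 + \left(-5\right)^{2} - -20\right)}{4} = - \frac{12 + 11 \left(4 + 25 + 20\right)}{4} = - \frac{12 + 11 \cdot 49}{4} = - \frac{12 + 539}{4} = \left(- \frac{1}{4}\right) 551 = - \frac{551}{4} \approx -137.75$)
$h \left(p + j{\left(-8 \right)}\right) = \frac{225 \left(- \frac{551}{4} - 8\right)}{2} = \frac{225}{2} \left(- \frac{583}{4}\right) = - \frac{131175}{8}$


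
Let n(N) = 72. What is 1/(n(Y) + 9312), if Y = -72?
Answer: 1/9384 ≈ 0.00010656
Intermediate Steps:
1/(n(Y) + 9312) = 1/(72 + 9312) = 1/9384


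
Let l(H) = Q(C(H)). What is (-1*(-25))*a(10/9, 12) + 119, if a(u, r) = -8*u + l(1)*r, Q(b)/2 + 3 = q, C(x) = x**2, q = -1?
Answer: -22529/9 ≈ -2503.2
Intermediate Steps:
Q(b) = -8 (Q(b) = -6 + 2*(-1) = -6 - 2 = -8)
l(H) = -8
a(u, r) = -8*r - 8*u (a(u, r) = -8*u - 8*r = -8*r - 8*u)
(-1*(-25))*a(10/9, 12) + 119 = (-1*(-25))*(-8*12 - 80/9) + 119 = 25*(-96 - 80/9) + 119 = 25*(-944/9) + 119 = -23600/9 + 119 = -22529/9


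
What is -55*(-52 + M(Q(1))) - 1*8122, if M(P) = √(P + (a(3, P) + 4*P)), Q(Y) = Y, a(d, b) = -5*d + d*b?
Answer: -5262 - 55*I*√7 ≈ -5262.0 - 145.52*I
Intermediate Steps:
a(d, b) = -5*d + b*d
M(P) = √(-15 + 8*P) (M(P) = √(P + (3*(-5 + P) + 4*P)) = √(P + ((-15 + 3*P) + 4*P)) = √(P + (-15 + 7*P)) = √(-15 + 8*P))
-55*(-52 + M(Q(1))) - 1*8122 = -55*(-52 + √(-15 + 8*1)) - 1*8122 = -55*(-52 + √(-15 + 8)) - 8122 = -55*(-52 + √(-7)) - 8122 = -55*(-52 + I*√7) - 8122 = (2860 - 55*I*√7) - 8122 = -5262 - 55*I*√7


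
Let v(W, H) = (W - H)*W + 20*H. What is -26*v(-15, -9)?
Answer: 2340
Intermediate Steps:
v(W, H) = 20*H + W*(W - H) (v(W, H) = W*(W - H) + 20*H = 20*H + W*(W - H))
-26*v(-15, -9) = -26*((-15)² + 20*(-9) - 1*(-9)*(-15)) = -26*(225 - 180 - 135) = -26*(-90) = 2340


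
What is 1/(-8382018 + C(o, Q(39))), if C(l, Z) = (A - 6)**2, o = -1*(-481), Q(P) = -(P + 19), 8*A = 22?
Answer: -16/134112119 ≈ -1.1930e-7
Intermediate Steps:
A = 11/4 (A = (1/8)*22 = 11/4 ≈ 2.7500)
Q(P) = -19 - P (Q(P) = -(19 + P) = -19 - P)
o = 481
C(l, Z) = 169/16 (C(l, Z) = (11/4 - 6)**2 = (-13/4)**2 = 169/16)
1/(-8382018 + C(o, Q(39))) = 1/(-8382018 + 169/16) = 1/(-134112119/16) = -16/134112119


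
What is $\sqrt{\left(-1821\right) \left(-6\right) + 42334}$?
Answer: $2 \sqrt{13315} \approx 230.78$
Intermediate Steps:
$\sqrt{\left(-1821\right) \left(-6\right) + 42334} = \sqrt{10926 + 42334} = \sqrt{53260} = 2 \sqrt{13315}$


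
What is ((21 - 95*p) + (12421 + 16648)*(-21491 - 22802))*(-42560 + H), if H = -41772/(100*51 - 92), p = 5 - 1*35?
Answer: 34310360290457399/626 ≈ 5.4809e+13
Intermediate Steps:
p = -30 (p = 5 - 35 = -30)
H = -10443/1252 (H = -41772/(5100 - 92) = -41772/5008 = -41772*1/5008 = -10443/1252 ≈ -8.3410)
((21 - 95*p) + (12421 + 16648)*(-21491 - 22802))*(-42560 + H) = ((21 - 95*(-30)) + (12421 + 16648)*(-21491 - 22802))*(-42560 - 10443/1252) = ((21 + 2850) + 29069*(-44293))*(-53295563/1252) = (2871 - 1287553217)*(-53295563/1252) = -1287550346*(-53295563/1252) = 34310360290457399/626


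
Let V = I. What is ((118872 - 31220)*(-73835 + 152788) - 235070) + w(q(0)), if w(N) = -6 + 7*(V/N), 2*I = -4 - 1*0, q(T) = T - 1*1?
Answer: 6920153294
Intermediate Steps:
q(T) = -1 + T (q(T) = T - 1 = -1 + T)
I = -2 (I = (-4 - 1*0)/2 = (-4 + 0)/2 = (½)*(-4) = -2)
V = -2
w(N) = -6 - 14/N (w(N) = -6 + 7*(-2/N) = -6 - 14/N)
((118872 - 31220)*(-73835 + 152788) - 235070) + w(q(0)) = ((118872 - 31220)*(-73835 + 152788) - 235070) + (-6 - 14/(-1 + 0)) = (87652*78953 - 235070) + (-6 - 14/(-1)) = (6920388356 - 235070) + (-6 - 14*(-1)) = 6920153286 + (-6 + 14) = 6920153286 + 8 = 6920153294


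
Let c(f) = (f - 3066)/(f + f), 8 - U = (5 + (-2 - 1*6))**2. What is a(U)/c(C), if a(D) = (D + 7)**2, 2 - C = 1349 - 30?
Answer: 10536/487 ≈ 21.634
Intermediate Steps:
U = -1 (U = 8 - (5 + (-2 - 1*6))**2 = 8 - (5 + (-2 - 6))**2 = 8 - (5 - 8)**2 = 8 - 1*(-3)**2 = 8 - 1*9 = 8 - 9 = -1)
C = -1317 (C = 2 - (1349 - 30) = 2 - 1*1319 = 2 - 1319 = -1317)
c(f) = (-3066 + f)/(2*f) (c(f) = (-3066 + f)/((2*f)) = (-3066 + f)*(1/(2*f)) = (-3066 + f)/(2*f))
a(D) = (7 + D)**2
a(U)/c(C) = (7 - 1)**2/(((1/2)*(-3066 - 1317)/(-1317))) = 6**2/(((1/2)*(-1/1317)*(-4383))) = 36/(1461/878) = 36*(878/1461) = 10536/487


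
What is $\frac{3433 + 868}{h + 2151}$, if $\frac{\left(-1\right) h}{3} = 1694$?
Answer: $- \frac{4301}{2931} \approx -1.4674$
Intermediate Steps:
$h = -5082$ ($h = \left(-3\right) 1694 = -5082$)
$\frac{3433 + 868}{h + 2151} = \frac{3433 + 868}{-5082 + 2151} = \frac{4301}{-2931} = 4301 \left(- \frac{1}{2931}\right) = - \frac{4301}{2931}$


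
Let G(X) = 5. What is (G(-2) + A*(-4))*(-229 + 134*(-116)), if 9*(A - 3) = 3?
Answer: 394325/3 ≈ 1.3144e+5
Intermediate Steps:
A = 10/3 (A = 3 + (⅑)*3 = 3 + ⅓ = 10/3 ≈ 3.3333)
(G(-2) + A*(-4))*(-229 + 134*(-116)) = (5 + (10/3)*(-4))*(-229 + 134*(-116)) = (5 - 40/3)*(-229 - 15544) = -25/3*(-15773) = 394325/3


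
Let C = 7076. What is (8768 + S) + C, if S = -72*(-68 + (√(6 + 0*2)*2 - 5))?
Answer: 21100 - 144*√6 ≈ 20747.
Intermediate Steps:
S = 5256 - 144*√6 (S = -72*(-68 + (√(6 + 0)*2 - 5)) = -72*(-68 + (√6*2 - 5)) = -72*(-68 + (2*√6 - 5)) = -72*(-68 + (-5 + 2*√6)) = -72*(-73 + 2*√6) = 5256 - 144*√6 ≈ 4903.3)
(8768 + S) + C = (8768 + (5256 - 144*√6)) + 7076 = (14024 - 144*√6) + 7076 = 21100 - 144*√6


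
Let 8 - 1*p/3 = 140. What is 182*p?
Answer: -72072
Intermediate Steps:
p = -396 (p = 24 - 3*140 = 24 - 420 = -396)
182*p = 182*(-396) = -72072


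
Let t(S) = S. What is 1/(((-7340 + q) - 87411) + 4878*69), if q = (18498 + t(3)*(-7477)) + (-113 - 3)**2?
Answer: 1/251354 ≈ 3.9784e-6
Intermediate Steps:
q = 9523 (q = (18498 + 3*(-7477)) + (-113 - 3)**2 = (18498 - 22431) + (-116)**2 = -3933 + 13456 = 9523)
1/(((-7340 + q) - 87411) + 4878*69) = 1/(((-7340 + 9523) - 87411) + 4878*69) = 1/((2183 - 87411) + 336582) = 1/(-85228 + 336582) = 1/251354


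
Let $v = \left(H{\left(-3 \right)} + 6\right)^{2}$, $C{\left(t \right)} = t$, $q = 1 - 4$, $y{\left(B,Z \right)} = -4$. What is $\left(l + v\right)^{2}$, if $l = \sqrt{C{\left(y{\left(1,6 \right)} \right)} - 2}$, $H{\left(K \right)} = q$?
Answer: $\left(9 + i \sqrt{6}\right)^{2} \approx 75.0 + 44.091 i$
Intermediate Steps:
$q = -3$
$H{\left(K \right)} = -3$
$l = i \sqrt{6}$ ($l = \sqrt{-4 - 2} = \sqrt{-6} = i \sqrt{6} \approx 2.4495 i$)
$v = 9$ ($v = \left(-3 + 6\right)^{2} = 3^{2} = 9$)
$\left(l + v\right)^{2} = \left(i \sqrt{6} + 9\right)^{2} = \left(9 + i \sqrt{6}\right)^{2}$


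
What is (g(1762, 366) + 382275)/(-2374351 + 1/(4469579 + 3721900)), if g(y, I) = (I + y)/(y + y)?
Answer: -2758765674059553/17134962238867768 ≈ -0.16100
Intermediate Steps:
g(y, I) = (I + y)/(2*y) (g(y, I) = (I + y)/((2*y)) = (I + y)*(1/(2*y)) = (I + y)/(2*y))
(g(1762, 366) + 382275)/(-2374351 + 1/(4469579 + 3721900)) = ((½)*(366 + 1762)/1762 + 382275)/(-2374351 + 1/(4469579 + 3721900)) = ((½)*(1/1762)*2128 + 382275)/(-2374351 + 1/8191479) = (532/881 + 382275)/(-2374351 + 1/8191479) = 336784807/(881*(-19449446355128/8191479)) = (336784807/881)*(-8191479/19449446355128) = -2758765674059553/17134962238867768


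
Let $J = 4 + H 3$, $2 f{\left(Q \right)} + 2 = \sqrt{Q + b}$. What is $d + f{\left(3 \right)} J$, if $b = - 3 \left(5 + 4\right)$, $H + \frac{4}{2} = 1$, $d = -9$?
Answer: $-10 + i \sqrt{6} \approx -10.0 + 2.4495 i$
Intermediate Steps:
$H = -1$ ($H = -2 + 1 = -1$)
$b = -27$ ($b = \left(-3\right) 9 = -27$)
$f{\left(Q \right)} = -1 + \frac{\sqrt{-27 + Q}}{2}$ ($f{\left(Q \right)} = -1 + \frac{\sqrt{Q - 27}}{2} = -1 + \frac{\sqrt{-27 + Q}}{2}$)
$J = 1$ ($J = 4 - 3 = 1$)
$d + f{\left(3 \right)} J = -9 + \left(-1 + \frac{\sqrt{-27 + 3}}{2}\right) 1 = -9 + \left(-1 + \frac{\sqrt{-24}}{2}\right) 1 = -9 + \left(-1 + \frac{2 i \sqrt{6}}{2}\right) 1 = -9 + \left(-1 + i \sqrt{6}\right) 1 = -9 - \left(1 - i \sqrt{6}\right) = -10 + i \sqrt{6}$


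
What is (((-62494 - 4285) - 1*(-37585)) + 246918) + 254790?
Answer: 472514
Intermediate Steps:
(((-62494 - 4285) - 1*(-37585)) + 246918) + 254790 = ((-66779 + 37585) + 246918) + 254790 = (-29194 + 246918) + 254790 = 217724 + 254790 = 472514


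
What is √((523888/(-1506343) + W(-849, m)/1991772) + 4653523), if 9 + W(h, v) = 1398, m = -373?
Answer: √1163606998150605881906546085039/500048634966 ≈ 2157.2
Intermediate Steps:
W(h, v) = 1389 (W(h, v) = -9 + 1398 = 1389)
√((523888/(-1506343) + W(-849, m)/1991772) + 4653523) = √((523888/(-1506343) + 1389/1991772) + 4653523) = √((523888*(-1/1506343) + 1389*(1/1991772)) + 4653523) = √((-523888/1506343 + 463/663924) + 4653523) = √(-347124379703/1000097269932 + 4653523) = √(4653975300741390733/1000097269932) = √1163606998150605881906546085039/500048634966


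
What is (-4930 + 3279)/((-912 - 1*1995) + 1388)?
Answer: 1651/1519 ≈ 1.0869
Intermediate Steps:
(-4930 + 3279)/((-912 - 1*1995) + 1388) = -1651/((-912 - 1995) + 1388) = -1651/(-2907 + 1388) = -1651/(-1519) = -1651*(-1/1519) = 1651/1519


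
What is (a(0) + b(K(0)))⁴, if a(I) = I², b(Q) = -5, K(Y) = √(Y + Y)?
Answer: 625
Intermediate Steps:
K(Y) = √2*√Y (K(Y) = √(2*Y) = √2*√Y)
(a(0) + b(K(0)))⁴ = (0² - 5)⁴ = (0 - 5)⁴ = (-5)⁴ = 625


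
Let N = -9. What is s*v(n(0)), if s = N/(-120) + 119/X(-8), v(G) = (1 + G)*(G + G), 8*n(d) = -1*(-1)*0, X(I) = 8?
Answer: 0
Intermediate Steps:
n(d) = 0 (n(d) = (-1*(-1)*0)/8 = (1*0)/8 = (⅛)*0 = 0)
v(G) = 2*G*(1 + G) (v(G) = (1 + G)*(2*G) = 2*G*(1 + G))
s = 299/20 (s = -9/(-120) + 119/8 = -9*(-1/120) + 119*(⅛) = 3/40 + 119/8 = 299/20 ≈ 14.950)
s*v(n(0)) = 299*(2*0*(1 + 0))/20 = 299*(2*0*1)/20 = (299/20)*0 = 0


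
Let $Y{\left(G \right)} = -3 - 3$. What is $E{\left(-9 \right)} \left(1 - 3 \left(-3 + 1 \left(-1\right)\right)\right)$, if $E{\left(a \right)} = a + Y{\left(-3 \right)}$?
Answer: $-195$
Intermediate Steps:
$Y{\left(G \right)} = -6$
$E{\left(a \right)} = -6 + a$ ($E{\left(a \right)} = a - 6 = -6 + a$)
$E{\left(-9 \right)} \left(1 - 3 \left(-3 + 1 \left(-1\right)\right)\right) = \left(-6 - 9\right) \left(1 - 3 \left(-3 + 1 \left(-1\right)\right)\right) = - 15 \left(1 - 3 \left(-3 - 1\right)\right) = - 15 \left(1 - -12\right) = - 15 \left(1 + 12\right) = \left(-15\right) 13 = -195$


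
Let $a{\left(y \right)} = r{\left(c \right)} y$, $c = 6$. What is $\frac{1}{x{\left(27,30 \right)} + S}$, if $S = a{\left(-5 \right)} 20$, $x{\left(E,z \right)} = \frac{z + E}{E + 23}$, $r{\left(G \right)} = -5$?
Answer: $\frac{50}{25057} \approx 0.0019955$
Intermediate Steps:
$a{\left(y \right)} = - 5 y$
$x{\left(E,z \right)} = \frac{E + z}{23 + E}$
$S = 500$ ($S = \left(-5\right) \left(-5\right) 20 = 25 \cdot 20 = 500$)
$\frac{1}{x{\left(27,30 \right)} + S} = \frac{1}{\frac{27 + 30}{23 + 27} + 500} = \frac{1}{\frac{1}{50} \cdot 57 + 500} = \frac{1}{\frac{57}{50} + 500} = \frac{1}{\frac{25057}{50}} = \frac{50}{25057}$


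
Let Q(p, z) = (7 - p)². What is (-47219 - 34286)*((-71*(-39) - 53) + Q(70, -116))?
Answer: -544860925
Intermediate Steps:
(-47219 - 34286)*((-71*(-39) - 53) + Q(70, -116)) = (-47219 - 34286)*((-71*(-39) - 53) + (-7 + 70)²) = -81505*((2769 - 53) + 63²) = -81505*(2716 + 3969) = -81505*6685 = -544860925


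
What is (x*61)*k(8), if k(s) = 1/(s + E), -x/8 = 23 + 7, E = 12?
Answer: -732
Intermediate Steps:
x = -240 (x = -8*(23 + 7) = -8*30 = -240)
k(s) = 1/(12 + s) (k(s) = 1/(s + 12) = 1/(12 + s))
(x*61)*k(8) = (-240*61)/(12 + 8) = -14640/20 = -14640*1/20 = -732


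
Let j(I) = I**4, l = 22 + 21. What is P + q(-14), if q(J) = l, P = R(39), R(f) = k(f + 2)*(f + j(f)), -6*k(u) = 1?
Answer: -385537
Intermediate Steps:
l = 43
k(u) = -1/6 (k(u) = -1/6*1 = -1/6)
R(f) = -f/6 - f**4/6 (R(f) = -(f + f**4)/6 = -f/6 - f**4/6)
P = -385580 (P = (1/6)*39*(-1 - 1*39**3) = (1/6)*39*(-1 - 1*59319) = (1/6)*39*(-1 - 59319) = (1/6)*39*(-59320) = -385580)
q(J) = 43
P + q(-14) = -385580 + 43 = -385537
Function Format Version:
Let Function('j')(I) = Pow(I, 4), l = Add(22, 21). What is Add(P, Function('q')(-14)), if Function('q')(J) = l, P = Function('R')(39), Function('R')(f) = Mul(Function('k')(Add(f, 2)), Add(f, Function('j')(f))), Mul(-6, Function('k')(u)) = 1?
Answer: -385537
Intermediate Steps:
l = 43
Function('k')(u) = Rational(-1, 6) (Function('k')(u) = Mul(Rational(-1, 6), 1) = Rational(-1, 6))
Function('R')(f) = Add(Mul(Rational(-1, 6), f), Mul(Rational(-1, 6), Pow(f, 4))) (Function('R')(f) = Mul(Rational(-1, 6), Add(f, Pow(f, 4))) = Add(Mul(Rational(-1, 6), f), Mul(Rational(-1, 6), Pow(f, 4))))
P = -385580 (P = Mul(Rational(1, 6), 39, Add(-1, Mul(-1, Pow(39, 3)))) = Mul(Rational(1, 6), 39, Add(-1, Mul(-1, 59319))) = Mul(Rational(1, 6), 39, Add(-1, -59319)) = Mul(Rational(1, 6), 39, -59320) = -385580)
Function('q')(J) = 43
Add(P, Function('q')(-14)) = Add(-385580, 43) = -385537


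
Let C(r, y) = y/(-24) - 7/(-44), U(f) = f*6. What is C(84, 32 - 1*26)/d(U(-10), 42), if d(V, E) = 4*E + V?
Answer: -1/1188 ≈ -0.00084175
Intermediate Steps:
U(f) = 6*f
d(V, E) = V + 4*E
C(r, y) = 7/44 - y/24 (C(r, y) = y*(-1/24) - 7*(-1/44) = -y/24 + 7/44 = 7/44 - y/24)
C(84, 32 - 1*26)/d(U(-10), 42) = (7/44 - (32 - 1*26)/24)/(6*(-10) + 4*42) = (7/44 - (32 - 26)/24)/(-60 + 168) = (7/44 - 1/24*6)/108 = (7/44 - ¼)*(1/108) = -1/11*1/108 = -1/1188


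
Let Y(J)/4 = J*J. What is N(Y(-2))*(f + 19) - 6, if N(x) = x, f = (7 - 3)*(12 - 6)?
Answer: 682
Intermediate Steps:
f = 24 (f = 4*6 = 24)
Y(J) = 4*J² (Y(J) = 4*(J*J) = 4*J²)
N(Y(-2))*(f + 19) - 6 = (4*(-2)²)*(24 + 19) - 6 = (4*4)*43 - 6 = 16*43 - 6 = 688 - 6 = 682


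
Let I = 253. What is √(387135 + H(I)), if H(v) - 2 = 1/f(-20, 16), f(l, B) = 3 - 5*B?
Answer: 6*√63759311/77 ≈ 622.20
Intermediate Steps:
H(v) = 153/77 (H(v) = 2 + 1/(3 - 5*16) = 2 + 1/(3 - 80) = 2 + 1/(-77) = 2 - 1/77 = 153/77)
√(387135 + H(I)) = √(387135 + 153/77) = √(29809548/77) = 6*√63759311/77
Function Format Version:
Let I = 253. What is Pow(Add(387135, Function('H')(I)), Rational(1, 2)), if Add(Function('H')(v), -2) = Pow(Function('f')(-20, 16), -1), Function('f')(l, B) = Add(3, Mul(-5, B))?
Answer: Mul(Rational(6, 77), Pow(63759311, Rational(1, 2))) ≈ 622.20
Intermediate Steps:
Function('H')(v) = Rational(153, 77) (Function('H')(v) = Add(2, Pow(Add(3, Mul(-5, 16)), -1)) = Add(2, Pow(Add(3, -80), -1)) = Add(2, Pow(-77, -1)) = Add(2, Rational(-1, 77)) = Rational(153, 77))
Pow(Add(387135, Function('H')(I)), Rational(1, 2)) = Pow(Add(387135, Rational(153, 77)), Rational(1, 2)) = Pow(Rational(29809548, 77), Rational(1, 2)) = Mul(Rational(6, 77), Pow(63759311, Rational(1, 2)))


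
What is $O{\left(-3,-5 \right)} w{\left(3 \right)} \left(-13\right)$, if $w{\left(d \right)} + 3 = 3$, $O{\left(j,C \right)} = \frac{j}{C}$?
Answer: $0$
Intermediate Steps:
$w{\left(d \right)} = 0$ ($w{\left(d \right)} = -3 + 3 = 0$)
$O{\left(-3,-5 \right)} w{\left(3 \right)} \left(-13\right) = - \frac{3}{-5} \cdot 0 \left(-13\right) = \left(-3\right) \left(- \frac{1}{5}\right) 0 \left(-13\right) = \frac{3}{5} \cdot 0 \left(-13\right) = 0 \left(-13\right) = 0$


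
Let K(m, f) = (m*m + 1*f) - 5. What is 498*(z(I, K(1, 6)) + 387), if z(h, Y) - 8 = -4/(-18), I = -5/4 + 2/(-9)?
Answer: 590462/3 ≈ 1.9682e+5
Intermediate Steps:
I = -53/36 (I = -5*¼ + 2*(-⅑) = -5/4 - 2/9 = -53/36 ≈ -1.4722)
K(m, f) = -5 + f + m² (K(m, f) = (m² + f) - 5 = (f + m²) - 5 = -5 + f + m²)
z(h, Y) = 74/9 (z(h, Y) = 8 - 4/(-18) = 8 - 4*(-1/18) = 8 + 2/9 = 74/9)
498*(z(I, K(1, 6)) + 387) = 498*(74/9 + 387) = 498*(3557/9) = 590462/3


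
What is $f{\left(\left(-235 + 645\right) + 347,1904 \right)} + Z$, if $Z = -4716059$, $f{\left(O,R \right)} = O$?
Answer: $-4715302$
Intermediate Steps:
$f{\left(\left(-235 + 645\right) + 347,1904 \right)} + Z = \left(\left(-235 + 645\right) + 347\right) - 4716059 = \left(410 + 347\right) - 4716059 = 757 - 4716059 = -4715302$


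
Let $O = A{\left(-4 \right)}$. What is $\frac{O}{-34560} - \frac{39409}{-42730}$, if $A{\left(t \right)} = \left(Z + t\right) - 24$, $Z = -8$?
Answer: $\frac{3787537}{4102080} \approx 0.92332$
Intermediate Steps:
$A{\left(t \right)} = -32 + t$ ($A{\left(t \right)} = \left(-8 + t\right) - 24 = -32 + t$)
$O = -36$ ($O = -32 - 4 = -36$)
$\frac{O}{-34560} - \frac{39409}{-42730} = - \frac{36}{-34560} - \frac{39409}{-42730} = \left(-36\right) \left(- \frac{1}{34560}\right) - - \frac{39409}{42730} = \frac{1}{960} + \frac{39409}{42730} = \frac{3787537}{4102080}$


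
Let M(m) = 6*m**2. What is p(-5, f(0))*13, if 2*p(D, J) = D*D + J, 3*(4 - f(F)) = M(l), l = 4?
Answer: -39/2 ≈ -19.500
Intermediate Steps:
f(F) = -28 (f(F) = 4 - 2*4**2 = 4 - 2*16 = 4 - 1/3*96 = 4 - 32 = -28)
p(D, J) = J/2 + D**2/2 (p(D, J) = (D*D + J)/2 = (D**2 + J)/2 = (J + D**2)/2 = J/2 + D**2/2)
p(-5, f(0))*13 = ((1/2)*(-28) + (1/2)*(-5)**2)*13 = (-14 + (1/2)*25)*13 = (-14 + 25/2)*13 = -3/2*13 = -39/2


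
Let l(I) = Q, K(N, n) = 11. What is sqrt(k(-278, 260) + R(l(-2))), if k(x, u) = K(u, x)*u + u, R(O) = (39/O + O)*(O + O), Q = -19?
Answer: 28*sqrt(5) ≈ 62.610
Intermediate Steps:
l(I) = -19
R(O) = 2*O*(O + 39/O) (R(O) = (O + 39/O)*(2*O) = 2*O*(O + 39/O))
k(x, u) = 12*u (k(x, u) = 11*u + u = 12*u)
sqrt(k(-278, 260) + R(l(-2))) = sqrt(12*260 + (78 + 2*(-19)**2)) = sqrt(3120 + (78 + 2*361)) = sqrt(3120 + (78 + 722)) = sqrt(3120 + 800) = sqrt(3920) = 28*sqrt(5)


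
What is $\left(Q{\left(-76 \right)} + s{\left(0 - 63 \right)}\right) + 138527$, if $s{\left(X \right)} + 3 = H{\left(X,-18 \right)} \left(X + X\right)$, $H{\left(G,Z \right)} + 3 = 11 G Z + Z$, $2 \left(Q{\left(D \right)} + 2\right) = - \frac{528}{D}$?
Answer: $- \frac{27180498}{19} \approx -1.4306 \cdot 10^{6}$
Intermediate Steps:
$Q{\left(D \right)} = -2 - \frac{264}{D}$ ($Q{\left(D \right)} = -2 + \frac{\left(-528\right) \frac{1}{D}}{2} = -2 - \frac{264}{D}$)
$H{\left(G,Z \right)} = -3 + Z + 11 G Z$ ($H{\left(G,Z \right)} = -3 + \left(11 G Z + Z\right) = -3 + \left(Z + 11 G Z\right) = -3 + Z + 11 G Z$)
$s{\left(X \right)} = -3 + 2 X \left(-21 - 198 X\right)$ ($s{\left(X \right)} = -3 + \left(-3 - 18 + 11 X \left(-18\right)\right) \left(X + X\right) = -3 + \left(-3 - 18 - 198 X\right) 2 X = -3 + \left(-21 - 198 X\right) 2 X = -3 + 2 X \left(-21 - 198 X\right)$)
$\left(Q{\left(-76 \right)} + s{\left(0 - 63 \right)}\right) + 138527 = \left(\left(-2 - \frac{264}{-76}\right) - \left(3 + 42 \left(0 - 63\right) + 396 \left(0 - 63\right)^{2}\right)\right) + 138527 = \left(\left(-2 - - \frac{66}{19}\right) - \left(3 + 42 \left(0 - 63\right) + 396 \left(0 - 63\right)^{2}\right)\right) + 138527 = \left(\left(-2 + \frac{66}{19}\right) - \left(-2643 + 1571724\right)\right) + 138527 = \left(\frac{28}{19} - 1569081\right) + 138527 = - \frac{29812511}{19} + 138527 = - \frac{27180498}{19}$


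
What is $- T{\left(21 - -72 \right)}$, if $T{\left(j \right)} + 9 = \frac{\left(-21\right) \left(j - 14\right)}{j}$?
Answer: $\frac{832}{31} \approx 26.839$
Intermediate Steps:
$T{\left(j \right)} = -9 + \frac{294 - 21 j}{j}$ ($T{\left(j \right)} = -9 + \frac{\left(-21\right) \left(j - 14\right)}{j} = -9 + \frac{\left(-21\right) \left(-14 + j\right)}{j} = -9 + \frac{294 - 21 j}{j}$)
$- T{\left(21 - -72 \right)} = - (-30 + \frac{294}{21 - -72}) = - (-30 + \frac{294}{21 + 72}) = - (-30 + \frac{294}{93}) = - (-30 + 294 \cdot \frac{1}{93}) = - (-30 + \frac{98}{31}) = \left(-1\right) \left(- \frac{832}{31}\right) = \frac{832}{31}$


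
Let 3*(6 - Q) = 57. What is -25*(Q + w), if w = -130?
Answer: 3575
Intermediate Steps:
Q = -13 (Q = 6 - ⅓*57 = 6 - 19 = -13)
-25*(Q + w) = -25*(-13 - 130) = -25*(-143) = 3575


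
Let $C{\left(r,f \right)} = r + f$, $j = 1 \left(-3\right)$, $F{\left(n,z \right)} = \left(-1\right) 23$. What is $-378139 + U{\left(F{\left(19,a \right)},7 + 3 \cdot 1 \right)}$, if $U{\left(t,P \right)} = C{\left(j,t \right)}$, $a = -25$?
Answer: $-378165$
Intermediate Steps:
$F{\left(n,z \right)} = -23$
$j = -3$
$C{\left(r,f \right)} = f + r$
$U{\left(t,P \right)} = -3 + t$ ($U{\left(t,P \right)} = t - 3 = -3 + t$)
$-378139 + U{\left(F{\left(19,a \right)},7 + 3 \cdot 1 \right)} = -378139 - 26 = -378165$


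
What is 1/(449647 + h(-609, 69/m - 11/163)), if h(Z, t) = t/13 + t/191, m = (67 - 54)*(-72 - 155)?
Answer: 1194355279/537038259220081 ≈ 2.2240e-6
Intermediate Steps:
m = -2951 (m = 13*(-227) = -2951)
h(Z, t) = 204*t/2483 (h(Z, t) = t*(1/13) + t*(1/191) = t/13 + t/191 = 204*t/2483)
1/(449647 + h(-609, 69/m - 11/163)) = 1/(449647 + 204*(69/(-2951) - 11/163)/2483) = 1/(449647 + 204*(69*(-1/2951) - 11*1/163)/2483) = 1/(449647 + 204*(-69/2951 - 11/163)/2483) = 1/(449647 + (204/2483)*(-43708/481013)) = 1/(449647 - 8916432/1194355279) = 1/(537038259220081/1194355279) = 1194355279/537038259220081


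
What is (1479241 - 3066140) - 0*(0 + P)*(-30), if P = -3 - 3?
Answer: -1586899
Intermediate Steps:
P = -6
(1479241 - 3066140) - 0*(0 + P)*(-30) = (1479241 - 3066140) - 0*(0 - 6)*(-30) = -1586899 - 0*(-6)*(-30) = -1586899 - 16*0*(-30) = -1586899 + 0*(-30) = -1586899 + 0 = -1586899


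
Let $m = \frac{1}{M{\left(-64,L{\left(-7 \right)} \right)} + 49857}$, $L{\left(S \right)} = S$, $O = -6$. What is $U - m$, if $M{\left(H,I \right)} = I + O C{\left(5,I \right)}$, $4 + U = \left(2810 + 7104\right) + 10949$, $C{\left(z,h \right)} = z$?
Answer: $\frac{1039195379}{49820} \approx 20859.0$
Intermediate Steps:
$U = 20859$ ($U = -4 + \left(\left(2810 + 7104\right) + 10949\right) = -4 + \left(9914 + 10949\right) = -4 + 20863 = 20859$)
$M{\left(H,I \right)} = -30 + I$ ($M{\left(H,I \right)} = I - 30 = -30 + I$)
$m = \frac{1}{49820}$ ($m = \frac{1}{\left(-30 - 7\right) + 49857} = \frac{1}{-37 + 49857} = \frac{1}{49820} \approx 2.0072 \cdot 10^{-5}$)
$U - m = 20859 - \frac{1}{49820} = \frac{1039195379}{49820}$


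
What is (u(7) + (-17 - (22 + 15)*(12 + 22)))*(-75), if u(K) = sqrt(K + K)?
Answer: 95625 - 75*sqrt(14) ≈ 95344.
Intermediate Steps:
u(K) = sqrt(2)*sqrt(K) (u(K) = sqrt(2*K) = sqrt(2)*sqrt(K))
(u(7) + (-17 - (22 + 15)*(12 + 22)))*(-75) = (sqrt(2)*sqrt(7) + (-17 - (22 + 15)*(12 + 22)))*(-75) = (sqrt(14) + (-17 - 37*34))*(-75) = (sqrt(14) + (-17 - 1*1258))*(-75) = (sqrt(14) + (-17 - 1258))*(-75) = (sqrt(14) - 1275)*(-75) = (-1275 + sqrt(14))*(-75) = 95625 - 75*sqrt(14)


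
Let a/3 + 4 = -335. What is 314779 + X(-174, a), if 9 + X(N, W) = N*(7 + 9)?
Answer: 311986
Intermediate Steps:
a = -1017 (a = -12 + 3*(-335) = -12 - 1005 = -1017)
X(N, W) = -9 + 16*N (X(N, W) = -9 + N*(7 + 9) = -9 + N*16 = -9 + 16*N)
314779 + X(-174, a) = 314779 + (-9 + 16*(-174)) = 314779 + (-9 - 2784) = 314779 - 2793 = 311986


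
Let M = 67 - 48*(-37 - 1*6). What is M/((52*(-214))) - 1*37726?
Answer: -419817059/11128 ≈ -37726.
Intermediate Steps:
M = 2131 (M = 67 - 48*(-37 - 6) = 67 - 48*(-43) = 67 + 2064 = 2131)
M/((52*(-214))) - 1*37726 = 2131/((52*(-214))) - 1*37726 = 2131/(-11128) - 37726 = 2131*(-1/11128) - 37726 = -2131/11128 - 37726 = -419817059/11128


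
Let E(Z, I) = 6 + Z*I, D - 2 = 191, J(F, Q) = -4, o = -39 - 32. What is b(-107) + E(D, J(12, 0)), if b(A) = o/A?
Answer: -81891/107 ≈ -765.34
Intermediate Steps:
o = -71
D = 193 (D = 2 + 191 = 193)
E(Z, I) = 6 + I*Z
b(A) = -71/A
b(-107) + E(D, J(12, 0)) = -71/(-107) + (6 - 4*193) = -71*(-1/107) + (6 - 772) = 71/107 - 766 = -81891/107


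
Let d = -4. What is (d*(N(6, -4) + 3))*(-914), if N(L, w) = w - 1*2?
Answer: -10968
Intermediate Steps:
N(L, w) = -2 + w (N(L, w) = w - 2 = -2 + w)
(d*(N(6, -4) + 3))*(-914) = -4*((-2 - 4) + 3)*(-914) = -4*(-6 + 3)*(-914) = -4*(-3)*(-914) = 12*(-914) = -10968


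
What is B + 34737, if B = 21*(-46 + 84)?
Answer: 35535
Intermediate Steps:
B = 798 (B = 21*38 = 798)
B + 34737 = 798 + 34737 = 35535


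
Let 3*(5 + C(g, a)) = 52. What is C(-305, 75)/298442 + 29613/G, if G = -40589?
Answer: -19365805/26545206 ≈ -0.72954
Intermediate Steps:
C(g, a) = 37/3 (C(g, a) = -5 + (⅓)*52 = -5 + 52/3 = 37/3)
C(-305, 75)/298442 + 29613/G = (37/3)/298442 + 29613/(-40589) = (37/3)*(1/298442) + 29613*(-1/40589) = 1/24198 - 29613/40589 = -19365805/26545206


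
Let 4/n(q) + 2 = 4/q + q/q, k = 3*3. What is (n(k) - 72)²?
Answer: 156816/25 ≈ 6272.6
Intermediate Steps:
k = 9
n(q) = 4/(-1 + 4/q) (n(q) = 4/(-2 + (4/q + q/q)) = 4/(-2 + (4/q + 1)) = 4/(-2 + (1 + 4/q)) = 4/(-1 + 4/q))
(n(k) - 72)² = (-4*9/(-4 + 9) - 72)² = (-4*9/5 - 72)² = (-4*9*⅕ - 72)² = (-36/5 - 72)² = (-396/5)² = 156816/25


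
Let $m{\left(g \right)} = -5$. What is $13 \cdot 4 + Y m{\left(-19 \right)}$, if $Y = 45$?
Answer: $-173$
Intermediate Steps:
$13 \cdot 4 + Y m{\left(-19 \right)} = 13 \cdot 4 + 45 \left(-5\right) = 52 - 225 = -173$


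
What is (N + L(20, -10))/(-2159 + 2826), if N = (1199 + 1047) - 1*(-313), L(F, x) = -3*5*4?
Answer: 2499/667 ≈ 3.7466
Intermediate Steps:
L(F, x) = -60 (L(F, x) = -15*4 = -60)
N = 2559 (N = 2246 + 313 = 2559)
(N + L(20, -10))/(-2159 + 2826) = (2559 - 60)/(-2159 + 2826) = 2499/667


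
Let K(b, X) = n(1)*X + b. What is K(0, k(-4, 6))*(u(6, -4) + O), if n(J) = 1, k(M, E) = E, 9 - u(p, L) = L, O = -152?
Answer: -834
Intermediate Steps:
u(p, L) = 9 - L
K(b, X) = X + b (K(b, X) = 1*X + b = X + b)
K(0, k(-4, 6))*(u(6, -4) + O) = (6 + 0)*((9 - 1*(-4)) - 152) = 6*((9 + 4) - 152) = 6*(13 - 152) = 6*(-139) = -834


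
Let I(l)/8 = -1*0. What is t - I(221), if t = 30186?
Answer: 30186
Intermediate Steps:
I(l) = 0 (I(l) = 8*(-1*0) = 8*0 = 0)
t - I(221) = 30186 - 1*0 = 30186 + 0 = 30186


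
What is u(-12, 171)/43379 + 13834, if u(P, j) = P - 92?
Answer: 600104982/43379 ≈ 13834.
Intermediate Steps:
u(P, j) = -92 + P
u(-12, 171)/43379 + 13834 = (-92 - 12)/43379 + 13834 = -104*1/43379 + 13834 = -104/43379 + 13834 = 600104982/43379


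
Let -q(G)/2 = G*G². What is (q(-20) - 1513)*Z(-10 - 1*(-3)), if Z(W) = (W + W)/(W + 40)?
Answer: -6146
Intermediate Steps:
Z(W) = 2*W/(40 + W) (Z(W) = (2*W)/(40 + W) = 2*W/(40 + W))
q(G) = -2*G³ (q(G) = -2*G*G² = -2*G³)
(q(-20) - 1513)*Z(-10 - 1*(-3)) = (-2*(-20)³ - 1513)*(2*(-10 - 1*(-3))/(40 + (-10 - 1*(-3)))) = (-2*(-8000) - 1513)*(2*(-10 + 3)/(40 + (-10 + 3))) = (16000 - 1513)*(2*(-7)/(40 - 7)) = 14487*(2*(-7)/33) = 14487*(2*(-7)*(1/33)) = 14487*(-14/33) = -6146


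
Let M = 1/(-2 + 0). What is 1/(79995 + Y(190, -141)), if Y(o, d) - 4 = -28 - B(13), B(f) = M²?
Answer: 4/319883 ≈ 1.2505e-5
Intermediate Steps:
M = -½ (M = 1/(-2) = -½ ≈ -0.50000)
B(f) = ¼ (B(f) = (-½)² = ¼)
Y(o, d) = -97/4 (Y(o, d) = 4 + (-28 - 1*¼) = 4 + (-28 - ¼) = 4 - 113/4 = -97/4)
1/(79995 + Y(190, -141)) = 1/(79995 - 97/4) = 1/(319883/4) = 4/319883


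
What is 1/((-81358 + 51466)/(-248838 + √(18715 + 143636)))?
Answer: 41473/4982 - √18039/9964 ≈ 8.3111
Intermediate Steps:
1/((-81358 + 51466)/(-248838 + √(18715 + 143636))) = 1/(-29892/(-248838 + √162351)) = 1/(-29892/(-248838 + 3*√18039)) = 41473/4982 - √18039/9964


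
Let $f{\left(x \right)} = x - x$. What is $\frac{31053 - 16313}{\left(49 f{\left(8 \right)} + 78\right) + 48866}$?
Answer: $\frac{3685}{12236} \approx 0.30116$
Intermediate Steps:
$f{\left(x \right)} = 0$
$\frac{31053 - 16313}{\left(49 f{\left(8 \right)} + 78\right) + 48866} = \frac{31053 - 16313}{\left(49 \cdot 0 + 78\right) + 48866} = \frac{14740}{\left(0 + 78\right) + 48866} = \frac{14740}{78 + 48866} = \frac{14740}{48944} = 14740 \cdot \frac{1}{48944} = \frac{3685}{12236}$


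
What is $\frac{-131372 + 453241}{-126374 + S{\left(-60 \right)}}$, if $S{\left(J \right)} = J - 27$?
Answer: $- \frac{321869}{126461} \approx -2.5452$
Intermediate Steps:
$S{\left(J \right)} = -27 + J$
$\frac{-131372 + 453241}{-126374 + S{\left(-60 \right)}} = \frac{-131372 + 453241}{-126374 - 87} = \frac{321869}{-126374 - 87} = \frac{321869}{-126461} = 321869 \left(- \frac{1}{126461}\right) = - \frac{321869}{126461}$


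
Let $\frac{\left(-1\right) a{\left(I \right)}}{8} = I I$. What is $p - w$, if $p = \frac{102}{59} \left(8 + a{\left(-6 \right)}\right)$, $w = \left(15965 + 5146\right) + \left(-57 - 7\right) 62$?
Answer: $- \frac{1039997}{59} \approx -17627.0$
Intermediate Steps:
$w = 17143$ ($w = 21111 - 3968 = 17143$)
$a{\left(I \right)} = - 8 I^{2}$ ($a{\left(I \right)} = - 8 I I = - 8 I^{2}$)
$p = - \frac{28560}{59}$ ($p = \frac{102}{59} \left(8 - 8 \left(-6\right)^{2}\right) = 102 \cdot \frac{1}{59} \left(8 - 288\right) = \frac{102 \left(8 - 288\right)}{59} = \frac{102}{59} \left(-280\right) = - \frac{28560}{59} \approx -484.07$)
$p - w = - \frac{28560}{59} - 17143 = - \frac{1039997}{59}$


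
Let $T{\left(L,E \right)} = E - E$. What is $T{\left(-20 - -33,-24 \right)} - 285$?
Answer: $-285$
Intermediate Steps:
$T{\left(L,E \right)} = 0$
$T{\left(-20 - -33,-24 \right)} - 285 = 0 - 285 = -285$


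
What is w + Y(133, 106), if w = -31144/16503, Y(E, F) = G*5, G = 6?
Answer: 463946/16503 ≈ 28.113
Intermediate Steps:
Y(E, F) = 30 (Y(E, F) = 6*5 = 30)
w = -31144/16503 (w = -31144*1/16503 = -31144/16503 ≈ -1.8872)
w + Y(133, 106) = -31144/16503 + 30 = 463946/16503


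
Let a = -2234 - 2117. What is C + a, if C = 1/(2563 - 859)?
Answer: -7414103/1704 ≈ -4351.0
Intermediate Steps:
a = -4351
C = 1/1704 ≈ 0.00058685
C + a = 1/1704 - 4351 = -7414103/1704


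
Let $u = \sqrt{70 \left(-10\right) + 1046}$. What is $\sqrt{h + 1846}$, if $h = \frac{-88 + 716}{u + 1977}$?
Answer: $\sqrt{1846 + \frac{628}{1977 + \sqrt{346}}} \approx 42.969$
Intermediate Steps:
$u = \sqrt{346}$ ($u = \sqrt{-700 + 1046} = \sqrt{346} \approx 18.601$)
$h = \frac{628}{1977 + \sqrt{346}}$ ($h = \frac{-88 + 716}{\sqrt{346} + 1977} = \frac{628}{1977 + \sqrt{346}} \approx 0.31469$)
$\sqrt{h + 1846} = \sqrt{\left(\frac{1241556}{3908183} - \frac{628 \sqrt{346}}{3908183}\right) + 1846} = \sqrt{\frac{7215747374}{3908183} - \frac{628 \sqrt{346}}{3908183}}$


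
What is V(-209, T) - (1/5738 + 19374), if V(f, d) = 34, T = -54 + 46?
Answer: -110972921/5738 ≈ -19340.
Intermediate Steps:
T = -8
V(-209, T) - (1/5738 + 19374) = 34 - (1/5738 + 19374) = 34 - 1*111168013/5738 = 34 - 111168013/5738 = -110972921/5738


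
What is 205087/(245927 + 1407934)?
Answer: 205087/1653861 ≈ 0.12400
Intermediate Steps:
205087/(245927 + 1407934) = 205087/1653861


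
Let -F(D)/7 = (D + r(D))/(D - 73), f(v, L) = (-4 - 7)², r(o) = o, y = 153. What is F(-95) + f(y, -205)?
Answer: 1357/12 ≈ 113.08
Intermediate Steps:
f(v, L) = 121 (f(v, L) = (-11)² = 121)
F(D) = -14*D/(-73 + D) (F(D) = -7*(D + D)/(D - 73) = -7*2*D/(-73 + D) = -14*D/(-73 + D))
F(-95) + f(y, -205) = -14*(-95)/(-73 - 95) + 121 = -14*(-95)/(-168) + 121 = -14*(-95)*(-1/168) + 121 = -95/12 + 121 = 1357/12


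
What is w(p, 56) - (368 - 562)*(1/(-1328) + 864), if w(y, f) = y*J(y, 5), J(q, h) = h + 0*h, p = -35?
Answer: 111180727/664 ≈ 1.6744e+5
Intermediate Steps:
J(q, h) = h (J(q, h) = h + 0 = h)
w(y, f) = 5*y (w(y, f) = y*5 = 5*y)
w(p, 56) - (368 - 562)*(1/(-1328) + 864) = 5*(-35) - (368 - 562)*(1/(-1328) + 864) = -175 - (-194)*(-1/1328 + 864) = -175 - (-194)*1147391/1328 = -175 - 1*(-111296927/664) = -175 + 111296927/664 = 111180727/664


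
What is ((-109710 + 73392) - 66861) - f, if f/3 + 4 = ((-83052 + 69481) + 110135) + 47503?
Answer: -535368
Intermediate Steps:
f = 432189 (f = -12 + 3*(((-83052 + 69481) + 110135) + 47503) = -12 + 3*((-13571 + 110135) + 47503) = -12 + 3*(96564 + 47503) = -12 + 3*144067 = -12 + 432201 = 432189)
((-109710 + 73392) - 66861) - f = ((-109710 + 73392) - 66861) - 1*432189 = (-36318 - 66861) - 432189 = -103179 - 432189 = -535368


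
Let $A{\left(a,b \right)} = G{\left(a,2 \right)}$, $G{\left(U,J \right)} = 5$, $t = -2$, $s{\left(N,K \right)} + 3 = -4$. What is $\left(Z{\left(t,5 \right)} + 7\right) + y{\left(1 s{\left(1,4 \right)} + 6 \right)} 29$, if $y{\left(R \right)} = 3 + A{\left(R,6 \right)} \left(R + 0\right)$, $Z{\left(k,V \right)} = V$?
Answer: $-46$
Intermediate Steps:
$s{\left(N,K \right)} = -7$ ($s{\left(N,K \right)} = -3 - 4 = -7$)
$A{\left(a,b \right)} = 5$
$y{\left(R \right)} = 3 + 5 R$ ($y{\left(R \right)} = 3 + 5 \left(R + 0\right) = 3 + 5 R$)
$\left(Z{\left(t,5 \right)} + 7\right) + y{\left(1 s{\left(1,4 \right)} + 6 \right)} 29 = \left(5 + 7\right) + \left(3 + 5 \left(1 \left(-7\right) + 6\right)\right) 29 = 12 + \left(3 + 5 \left(-7 + 6\right)\right) 29 = 12 + \left(3 + 5 \left(-1\right)\right) 29 = 12 + \left(3 - 5\right) 29 = 12 - 58 = -46$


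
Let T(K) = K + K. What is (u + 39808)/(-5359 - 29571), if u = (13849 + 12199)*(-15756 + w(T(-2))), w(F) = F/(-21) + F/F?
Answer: 861717088/73353 ≈ 11748.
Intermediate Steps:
T(K) = 2*K
w(F) = 1 - F/21 (w(F) = F*(-1/21) + 1 = -F/21 + 1 = 1 - F/21)
u = -8618006848/21 (u = (13849 + 12199)*(-15756 + (1 - 2*(-2)/21)) = 26048*(-15756 + (1 - 1/21*(-4))) = 26048*(-15756 + (1 + 4/21)) = 26048*(-15756 + 25/21) = 26048*(-330851/21) = -8618006848/21 ≈ -4.1038e+8)
(u + 39808)/(-5359 - 29571) = (-8618006848/21 + 39808)/(-5359 - 29571) = -8617170880/21/(-34930) = -8617170880/21*(-1/34930) = 861717088/73353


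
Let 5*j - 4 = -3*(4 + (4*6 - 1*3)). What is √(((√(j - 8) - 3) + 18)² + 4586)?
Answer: √(119720 + 150*I*√555)/5 ≈ 69.209 + 1.0212*I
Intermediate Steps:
j = -71/5 (j = ⅘ + (-3*(4 + (4*6 - 1*3)))/5 = ⅘ + (-3*(4 + (24 - 3)))/5 = ⅘ + (-3*(4 + 21))/5 = ⅘ + (-3*25)/5 = ⅘ + (⅕)*(-75) = ⅘ - 15 = -71/5 ≈ -14.200)
√(((√(j - 8) - 3) + 18)² + 4586) = √(((√(-71/5 - 8) - 3) + 18)² + 4586) = √(((√(-111/5) - 3) + 18)² + 4586) = √(((I*√555/5 - 3) + 18)² + 4586) = √(((-3 + I*√555/5) + 18)² + 4586) = √((15 + I*√555/5)² + 4586) = √(4586 + (15 + I*√555/5)²)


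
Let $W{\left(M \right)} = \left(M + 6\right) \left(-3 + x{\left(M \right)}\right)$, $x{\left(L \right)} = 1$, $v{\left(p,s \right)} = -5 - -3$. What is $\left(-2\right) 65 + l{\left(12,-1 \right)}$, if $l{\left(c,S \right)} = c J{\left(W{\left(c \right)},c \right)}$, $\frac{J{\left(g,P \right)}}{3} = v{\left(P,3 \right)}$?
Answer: $-202$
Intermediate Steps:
$v{\left(p,s \right)} = -2$ ($v{\left(p,s \right)} = -5 + 3 = -2$)
$W{\left(M \right)} = -12 - 2 M$ ($W{\left(M \right)} = \left(M + 6\right) \left(-3 + 1\right) = \left(6 + M\right) \left(-2\right) = -12 - 2 M$)
$J{\left(g,P \right)} = -6$ ($J{\left(g,P \right)} = 3 \left(-2\right) = -6$)
$l{\left(c,S \right)} = - 6 c$ ($l{\left(c,S \right)} = c \left(-6\right) = - 6 c$)
$\left(-2\right) 65 + l{\left(12,-1 \right)} = \left(-2\right) 65 - 72 = -130 - 72 = -202$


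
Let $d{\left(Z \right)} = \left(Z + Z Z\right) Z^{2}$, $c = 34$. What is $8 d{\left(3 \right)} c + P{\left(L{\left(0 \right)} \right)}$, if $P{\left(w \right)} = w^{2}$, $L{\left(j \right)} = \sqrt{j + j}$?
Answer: $29376$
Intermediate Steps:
$L{\left(j \right)} = \sqrt{2} \sqrt{j}$ ($L{\left(j \right)} = \sqrt{2 j} = \sqrt{2} \sqrt{j}$)
$d{\left(Z \right)} = Z^{2} \left(Z + Z^{2}\right)$ ($d{\left(Z \right)} = \left(Z + Z^{2}\right) Z^{2} = Z^{2} \left(Z + Z^{2}\right)$)
$8 d{\left(3 \right)} c + P{\left(L{\left(0 \right)} \right)} = 8 \cdot 3^{3} \left(1 + 3\right) 34 + \left(\sqrt{2} \sqrt{0}\right)^{2} = 8 \cdot 27 \cdot 4 \cdot 34 + \left(\sqrt{2} \cdot 0\right)^{2} = 8 \cdot 108 \cdot 34 + 0^{2} = 864 \cdot 34 + 0 = 29376 + 0 = 29376$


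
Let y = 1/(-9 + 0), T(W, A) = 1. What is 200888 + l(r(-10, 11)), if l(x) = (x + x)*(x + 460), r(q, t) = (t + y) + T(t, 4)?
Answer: 17180786/81 ≈ 2.1211e+5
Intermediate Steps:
y = -⅑ (y = 1/(-9) = -⅑ ≈ -0.11111)
r(q, t) = 8/9 + t (r(q, t) = (t - ⅑) + 1 = (-⅑ + t) + 1 = 8/9 + t)
l(x) = 2*x*(460 + x) (l(x) = (2*x)*(460 + x) = 2*x*(460 + x))
200888 + l(r(-10, 11)) = 200888 + 2*(8/9 + 11)*(460 + (8/9 + 11)) = 200888 + 2*(107/9)*(460 + 107/9) = 200888 + 2*(107/9)*(4247/9) = 200888 + 908858/81 = 17180786/81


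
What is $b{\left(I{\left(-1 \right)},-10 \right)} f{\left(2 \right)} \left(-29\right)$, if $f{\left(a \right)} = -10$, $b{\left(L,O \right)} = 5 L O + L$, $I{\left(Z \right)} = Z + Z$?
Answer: $28420$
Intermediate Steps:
$I{\left(Z \right)} = 2 Z$
$b{\left(L,O \right)} = L + 5 L O$ ($b{\left(L,O \right)} = 5 L O + L = L + 5 L O$)
$b{\left(I{\left(-1 \right)},-10 \right)} f{\left(2 \right)} \left(-29\right) = 2 \left(-1\right) \left(1 + 5 \left(-10\right)\right) \left(-10\right) \left(-29\right) = - 2 \left(1 - 50\right) \left(-10\right) \left(-29\right) = \left(-2\right) \left(-49\right) \left(-10\right) \left(-29\right) = 98 \left(-10\right) \left(-29\right) = \left(-980\right) \left(-29\right) = 28420$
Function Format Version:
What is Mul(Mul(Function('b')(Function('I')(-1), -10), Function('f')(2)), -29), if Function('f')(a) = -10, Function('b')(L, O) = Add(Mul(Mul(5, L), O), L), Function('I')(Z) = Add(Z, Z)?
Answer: 28420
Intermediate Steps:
Function('I')(Z) = Mul(2, Z)
Function('b')(L, O) = Add(L, Mul(5, L, O)) (Function('b')(L, O) = Add(Mul(5, L, O), L) = Add(L, Mul(5, L, O)))
Mul(Mul(Function('b')(Function('I')(-1), -10), Function('f')(2)), -29) = Mul(Mul(Mul(Mul(2, -1), Add(1, Mul(5, -10))), -10), -29) = Mul(Mul(Mul(-2, Add(1, -50)), -10), -29) = Mul(Mul(Mul(-2, -49), -10), -29) = Mul(Mul(98, -10), -29) = Mul(-980, -29) = 28420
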